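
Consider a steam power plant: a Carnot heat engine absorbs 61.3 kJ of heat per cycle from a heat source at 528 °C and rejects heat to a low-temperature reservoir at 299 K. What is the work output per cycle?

W ≈ 38.4 kJ

T_H = 528 °C → 528 + 273.15 = 801.15 K.
For a reversible engine, η = 1 − T_C/T_H = 1 − 299.00/801.15 = 0.6268.
W = η·Q_H = 0.6268 × 61.3 = 38.4 kJ.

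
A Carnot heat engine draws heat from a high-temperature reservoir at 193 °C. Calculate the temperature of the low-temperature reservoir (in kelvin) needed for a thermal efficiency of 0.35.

T_H = 193 °C → 193 + 273.15 = 466.15 K.
From η = 1 − T_C/T_H, T_C = T_H·(1 − η) = 466.15 × (1 − 0.35) = 303.0 K.

T_C ≈ 303.0 K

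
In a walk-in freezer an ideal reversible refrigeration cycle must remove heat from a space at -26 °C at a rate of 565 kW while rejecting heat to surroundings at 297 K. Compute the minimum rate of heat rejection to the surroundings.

Q̇_H ≈ 679 kW

T_C = -26 °C → -26 + 273.15 = 247.15 K.
For a reversible cycle Q_H/Q_C = T_H/T_C, so Q_H = Q_C·T_H/T_C = 565 × 297.00/247.15 = 679 kW.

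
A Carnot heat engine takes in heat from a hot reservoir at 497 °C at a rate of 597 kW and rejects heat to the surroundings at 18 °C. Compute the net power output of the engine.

T_H = 497 °C → 497 + 273.15 = 770.15 K.
T_C = 18 °C → 18 + 273.15 = 291.15 K.
η_rev = 1 − T_C/T_H = 1 − 291.15/770.15 = 0.6220.
W = η·Q_H = 0.6220 × 597 = 371 kW.

Ẇ ≈ 371 kW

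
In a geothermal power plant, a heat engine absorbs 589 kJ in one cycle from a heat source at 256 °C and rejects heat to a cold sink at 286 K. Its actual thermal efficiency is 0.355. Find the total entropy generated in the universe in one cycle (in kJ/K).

T_H = 256 °C → 256 + 273.15 = 529.15 K.
W = η·Q_H = 0.355 × 589 = 209.1 kJ, so Q_C = Q_H − W = 379.9 kJ.
The hot reservoir loses entropy Q_H/T_H = 589/529.15 = 1.113 kJ/K; the cold reservoir gains Q_C/T_C = 379.9/286.00 = 1.328 kJ/K.
ΔS_univ = −Q_H/T_H + Q_C/T_C = 0.2152 kJ/K (> 0, since η = 0.355 < η_Carnot = 0.460).

ΔS_univ ≈ 0.2152 kJ/K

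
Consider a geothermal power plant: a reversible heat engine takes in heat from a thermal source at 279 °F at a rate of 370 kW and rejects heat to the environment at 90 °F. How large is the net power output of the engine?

Ẇ ≈ 94.7 kW

T_H = 279 °F → (279 − 32) × 5/9 = 137.22 °C = 410.37 K.
T_C = 90 °F → (90 − 32) × 5/9 = 32.22 °C = 305.37 K.
η_rev = 1 − T_C/T_H = 1 − 305.37/410.37 = 0.2559.
W = η·Q_H = 0.2559 × 370 = 94.7 kW.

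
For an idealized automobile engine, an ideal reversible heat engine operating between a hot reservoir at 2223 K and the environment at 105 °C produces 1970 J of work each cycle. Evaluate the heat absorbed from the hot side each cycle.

T_C = 105 °C → 105 + 273.15 = 378.15 K.
Since the cycle is reversible, η = 1 − T_C/T_H = 1 − 378.15/2223.00 = 0.8299.
Q_H = W/η = 1970/0.8299 = 2374 J.

Q_H ≈ 2374 J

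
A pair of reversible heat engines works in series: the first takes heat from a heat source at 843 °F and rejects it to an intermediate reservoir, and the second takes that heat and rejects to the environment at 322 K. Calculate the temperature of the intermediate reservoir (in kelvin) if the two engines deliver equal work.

T_m ≈ 523 K

T_H = 843 °F → (843 − 32) × 5/9 = 450.56 °C = 723.71 K.
For reversible stages Q_m = Q_H·(T_m/T_H). Setting W₁ = Q_H(1 − T_m/T_H) equal to W₂ = Q_m(1 − T_C/T_m) = Q_H·(T_m − T_C)/T_H gives T_H − T_m = T_m − T_C, so T_m = (T_H + T_C)/2 = (723.71 + 322.00)/2 = 523 K.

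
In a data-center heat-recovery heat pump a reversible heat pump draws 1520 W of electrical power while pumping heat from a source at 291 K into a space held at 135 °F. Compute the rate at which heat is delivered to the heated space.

Q̇_H ≈ 12800 W

T_H = 135 °F → (135 − 32) × 5/9 = 57.22 °C = 330.37 K.
COP_HP = T_H/(T_H − T_C) = 330.37/39.37 = 8.3910.
Q_H = COP_HP · W = 8.3910 × 1520 = 12800 W.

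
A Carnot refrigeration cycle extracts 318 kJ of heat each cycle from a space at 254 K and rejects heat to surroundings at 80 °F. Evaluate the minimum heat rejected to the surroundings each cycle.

Q_H ≈ 375.4 kJ

T_H = 80 °F → (80 − 32) × 5/9 = 26.67 °C = 299.82 K.
For a reversible cycle Q_H/Q_C = T_H/T_C, so Q_H = Q_C·T_H/T_C = 318 × 299.82/254.00 = 375.4 kJ.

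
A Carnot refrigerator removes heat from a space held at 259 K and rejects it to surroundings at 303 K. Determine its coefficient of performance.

For a reversible refrigerator, COP_R = T_C/(T_H − T_C) = 259.00/(303.00 − 259.00) = 5.89.

COP_R ≈ 5.89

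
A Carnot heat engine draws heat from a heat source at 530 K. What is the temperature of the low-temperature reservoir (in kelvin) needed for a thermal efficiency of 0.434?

From η = 1 − T_C/T_H, T_C = T_H·(1 − η) = 530.00 × (1 − 0.434) = 300 K.

T_C ≈ 300 K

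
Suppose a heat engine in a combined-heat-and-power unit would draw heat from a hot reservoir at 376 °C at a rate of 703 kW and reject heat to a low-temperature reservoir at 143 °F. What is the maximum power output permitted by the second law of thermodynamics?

T_H = 376 °C → 376 + 273.15 = 649.15 K.
T_C = 143 °F → (143 − 32) × 5/9 = 61.67 °C = 334.82 K.
No engine can exceed the Carnot limit: η_max = 1 − T_C/T_H = 1 − 334.82/649.15 = 0.4842.
W_max = η_max · Q_H = 0.4842 × 703 = 340 kW.

Ẇ_max ≈ 340 kW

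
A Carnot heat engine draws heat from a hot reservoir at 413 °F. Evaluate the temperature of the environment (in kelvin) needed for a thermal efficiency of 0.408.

T_C ≈ 287 K

T_H = 413 °F → (413 − 32) × 5/9 = 211.67 °C = 484.82 K.
From η = 1 − T_C/T_H, T_C = T_H·(1 − η) = 484.82 × (1 − 0.408) = 287 K.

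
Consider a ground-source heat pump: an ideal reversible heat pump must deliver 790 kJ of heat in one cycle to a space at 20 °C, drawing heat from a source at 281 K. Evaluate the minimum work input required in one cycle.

W_in ≈ 32.7 kJ

T_H = 20 °C → 20 + 273.15 = 293.15 K.
Reversible heating COP: COP_HP = T_H/(T_H − T_C) = 293.15/12.15 = 24.1276.
W = Q_H/COP_HP = 790/24.1276 = 32.7 kJ.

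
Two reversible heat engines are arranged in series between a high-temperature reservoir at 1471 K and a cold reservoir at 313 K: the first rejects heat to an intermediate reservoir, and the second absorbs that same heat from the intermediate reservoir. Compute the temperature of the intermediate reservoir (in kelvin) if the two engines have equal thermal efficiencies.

T_m ≈ 679 K

Equal efficiencies require 1 − T_m/T_H = 1 − T_C/T_m, i.e. T_m/T_H = T_C/T_m, so T_m = √(T_H·T_C) = √(1471.00 × 313.00) = 679 K.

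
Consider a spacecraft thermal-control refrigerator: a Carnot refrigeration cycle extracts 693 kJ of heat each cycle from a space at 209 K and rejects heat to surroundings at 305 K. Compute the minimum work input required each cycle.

For a reversible refrigerator, COP_R = T_C/(T_H − T_C) = 209.00/96.00 = 2.1771.
W = Q_C/COP_R = 693/2.1771 = 318.3 kJ.

W_in ≈ 318.3 kJ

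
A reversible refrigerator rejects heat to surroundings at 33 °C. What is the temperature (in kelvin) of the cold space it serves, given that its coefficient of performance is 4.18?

T_H = 33 °C → 33 + 273.15 = 306.15 K.
COP_R = T_C/(T_H − T_C) ⇒ T_C = T_H·COP_R/(1 + COP_R) = 306.15 × 4.18/(1 + 4.18) = 247.0 K.

T_C ≈ 247.0 K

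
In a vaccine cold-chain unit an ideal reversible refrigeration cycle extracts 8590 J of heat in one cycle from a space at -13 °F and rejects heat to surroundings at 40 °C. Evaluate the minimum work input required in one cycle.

W_in ≈ 2250 J

T_H = 40 °C → 40 + 273.15 = 313.15 K.
T_C = -13 °F → (-13 − 32) × 5/9 = -25.00 °C = 248.15 K.
COP_R = T_C/(T_H − T_C) = 248.15/65.00 = 3.8177.
W = Q_C/COP_R = 8590/3.8177 = 2250 J.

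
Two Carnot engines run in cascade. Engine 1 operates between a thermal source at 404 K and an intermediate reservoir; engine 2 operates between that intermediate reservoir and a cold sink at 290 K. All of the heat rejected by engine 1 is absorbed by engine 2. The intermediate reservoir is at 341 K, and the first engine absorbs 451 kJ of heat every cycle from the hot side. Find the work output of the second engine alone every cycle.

Heat entering the second stage: Q_m = Q_H·(T_m/T_H) = 451 × 341.00/404.00 = 381 kJ.
Second-stage efficiency η₂ = 1 − T_C/T_m = 1 − 290.00/341.00 = 0.1496, so W₂ = η₂·Q_m = 56.9 kJ.

W₂ ≈ 56.9 kJ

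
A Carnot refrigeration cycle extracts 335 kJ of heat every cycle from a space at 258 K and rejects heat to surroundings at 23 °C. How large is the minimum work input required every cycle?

T_H = 23 °C → 23 + 273.15 = 296.15 K.
The reversible coefficient of performance is COP_R = T_C/(T_H − T_C) = 258.00/38.15 = 6.7628.
W = Q_C/COP_R = 335/6.7628 = 49.54 kJ.

W_in ≈ 49.54 kJ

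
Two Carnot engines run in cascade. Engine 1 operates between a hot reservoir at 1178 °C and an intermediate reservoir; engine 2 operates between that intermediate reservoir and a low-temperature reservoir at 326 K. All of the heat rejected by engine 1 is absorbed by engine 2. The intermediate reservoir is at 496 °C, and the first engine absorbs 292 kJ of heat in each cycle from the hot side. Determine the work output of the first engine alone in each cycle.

W₁ ≈ 137 kJ

T_H = 1178 °C → 1178 + 273.15 = 1451.15 K.
T_m = 496 °C → 496 + 273.15 = 769.15 K.
First-stage efficiency η₁ = 1 − T_m/T_H = 1 − 769.15/1451.15 = 0.4700.
W₁ = η₁·Q_H = 0.4700 × 292 = 137 kJ.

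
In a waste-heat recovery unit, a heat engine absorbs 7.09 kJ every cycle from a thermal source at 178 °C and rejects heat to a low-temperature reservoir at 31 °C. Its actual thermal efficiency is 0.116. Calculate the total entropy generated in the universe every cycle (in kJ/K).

ΔS_univ ≈ 0.00489 kJ/K

T_H = 178 °C → 178 + 273.15 = 451.15 K.
T_C = 31 °C → 31 + 273.15 = 304.15 K.
W = η·Q_H = 0.116 × 7.09 = 0.8224 kJ, so Q_C = Q_H − W = 6.268 kJ.
Entropy balance on the reservoirs: −Q_H/T_H = -0.01572 kJ/K, +Q_C/T_C = 0.02061 kJ/K.
ΔS_univ = −Q_H/T_H + Q_C/T_C = 0.00489 kJ/K (> 0, since η = 0.116 < η_Carnot = 0.326).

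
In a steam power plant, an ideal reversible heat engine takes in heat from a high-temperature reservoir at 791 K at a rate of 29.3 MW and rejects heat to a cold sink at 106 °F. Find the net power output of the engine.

T_C = 106 °F → (106 − 32) × 5/9 = 41.11 °C = 314.26 K.
Since the cycle is reversible, η = 1 − T_C/T_H = 1 − 314.26/791.00 = 0.6027.
W = η·Q_H = 0.6027 × 29.3 = 17.66 MW.

Ẇ ≈ 17.66 MW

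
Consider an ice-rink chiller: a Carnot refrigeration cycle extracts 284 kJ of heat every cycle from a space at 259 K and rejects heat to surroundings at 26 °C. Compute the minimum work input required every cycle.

W_in ≈ 44.03 kJ

T_H = 26 °C → 26 + 273.15 = 299.15 K.
COP_R = T_C/(T_H − T_C) = 259.00/40.15 = 6.4508.
W = Q_C/COP_R = 284/6.4508 = 44.03 kJ.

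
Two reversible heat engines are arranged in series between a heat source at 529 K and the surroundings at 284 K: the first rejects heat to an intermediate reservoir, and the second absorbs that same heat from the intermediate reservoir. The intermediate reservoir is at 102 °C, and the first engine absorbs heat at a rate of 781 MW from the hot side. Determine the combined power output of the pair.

Ẇ_total ≈ 362 MW

Two reversible stages in series are equivalent to a single Carnot engine between T_H and T_C, so η_total = 1 − T_C/T_H = 1 − 284.00/529.00 = 0.4631.
W_total = η_total · Q_H = 0.4631 × 781 = 362 MW.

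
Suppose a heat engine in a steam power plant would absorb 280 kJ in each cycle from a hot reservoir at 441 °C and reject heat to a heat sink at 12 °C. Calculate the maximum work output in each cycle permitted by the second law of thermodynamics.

T_H = 441 °C → 441 + 273.15 = 714.15 K.
T_C = 12 °C → 12 + 273.15 = 285.15 K.
By the Carnot theorem, η_max = 1 − T_C/T_H = 1 − 285.15/714.15 = 0.6007.
W_max = η_max · Q_H = 0.6007 × 280 = 168 kJ.

W_max ≈ 168 kJ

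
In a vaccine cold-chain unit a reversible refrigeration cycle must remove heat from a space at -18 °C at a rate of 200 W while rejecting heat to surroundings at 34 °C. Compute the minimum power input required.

T_H = 34 °C → 34 + 273.15 = 307.15 K.
T_C = -18 °C → -18 + 273.15 = 255.15 K.
For a reversible refrigerator, COP_R = T_C/(T_H − T_C) = 255.15/52.00 = 4.9067.
W = Q_C/COP_R = 200/4.9067 = 40.76 W.

Ẇ_in ≈ 40.76 W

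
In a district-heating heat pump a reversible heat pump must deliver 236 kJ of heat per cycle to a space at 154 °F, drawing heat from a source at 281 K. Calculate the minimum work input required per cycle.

W_in ≈ 41.48 kJ

T_H = 154 °F → (154 − 32) × 5/9 = 67.78 °C = 340.93 K.
For a reversible heat pump, COP_HP = T_H/(T_H − T_C) = 340.93/59.93 = 5.6890.
W = Q_H/COP_HP = 236/5.6890 = 41.48 kJ.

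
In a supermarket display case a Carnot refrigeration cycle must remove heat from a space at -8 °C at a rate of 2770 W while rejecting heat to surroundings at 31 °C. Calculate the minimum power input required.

Ẇ_in ≈ 407 W

T_H = 31 °C → 31 + 273.15 = 304.15 K.
T_C = -8 °C → -8 + 273.15 = 265.15 K.
Carnot COP: COP_R = T_C/(T_H − T_C) = 265.15/39.00 = 6.7987.
W = Q_C/COP_R = 2770/6.7987 = 407 W.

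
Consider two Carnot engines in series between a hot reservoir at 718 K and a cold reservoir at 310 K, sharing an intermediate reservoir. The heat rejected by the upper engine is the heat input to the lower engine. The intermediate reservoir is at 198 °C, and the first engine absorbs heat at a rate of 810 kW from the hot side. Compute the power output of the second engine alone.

Ẇ₂ ≈ 182 kW

T_m = 198 °C → 198 + 273.15 = 471.15 K.
Heat entering the second stage: Q_m = Q_H·(T_m/T_H) = 810 × 471.15/718.00 = 532 kW.
Second-stage efficiency η₂ = 1 − T_C/T_m = 1 − 310.00/471.15 = 0.3420, so W₂ = η₂·Q_m = 182 kW.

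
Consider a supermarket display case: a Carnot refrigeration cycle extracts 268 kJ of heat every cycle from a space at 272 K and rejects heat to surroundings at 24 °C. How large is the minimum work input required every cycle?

W_in ≈ 24.8 kJ

T_H = 24 °C → 24 + 273.15 = 297.15 K.
COP_R = T_C/(T_H − T_C) = 272.00/25.15 = 10.8151.
W = Q_C/COP_R = 268/10.8151 = 24.8 kJ.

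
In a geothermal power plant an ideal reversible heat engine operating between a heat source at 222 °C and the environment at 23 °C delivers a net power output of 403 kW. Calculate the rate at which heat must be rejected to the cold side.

T_H = 222 °C → 222 + 273.15 = 495.15 K.
T_C = 23 °C → 23 + 273.15 = 296.15 K.
Carnot efficiency: η = 1 − T_C/T_H = 1 − 296.15/495.15 = 0.4019.
Since Q_C/Q_H = T_C/T_H and Q_H = W/η, Q_C = W·T_C/(T_H − T_C) = 403 × 296.15/199.00 = 600 kW.

Q̇_C ≈ 600 kW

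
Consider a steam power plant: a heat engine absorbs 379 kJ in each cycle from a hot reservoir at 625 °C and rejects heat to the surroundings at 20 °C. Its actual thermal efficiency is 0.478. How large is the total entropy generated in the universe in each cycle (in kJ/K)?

ΔS_univ ≈ 0.2529 kJ/K

T_H = 625 °C → 625 + 273.15 = 898.15 K.
T_C = 20 °C → 20 + 273.15 = 293.15 K.
W = η·Q_H = 0.478 × 379 = 181.2 kJ, so Q_C = Q_H − W = 197.8 kJ.
Reservoir entropy changes: ΔS_H = −Q_H/T_H = −379/898.15 = -0.4220 kJ/K and ΔS_C = +Q_C/T_C = 197.8/293.15 = 0.6749 kJ/K.
ΔS_univ = −Q_H/T_H + Q_C/T_C = 0.2529 kJ/K (> 0, since η = 0.478 < η_Carnot = 0.674).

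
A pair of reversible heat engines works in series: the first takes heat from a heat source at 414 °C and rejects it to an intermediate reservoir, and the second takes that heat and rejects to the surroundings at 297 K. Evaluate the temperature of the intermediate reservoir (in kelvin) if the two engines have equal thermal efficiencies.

T_m ≈ 452 K

T_H = 414 °C → 414 + 273.15 = 687.15 K.
Equal efficiencies require 1 − T_m/T_H = 1 − T_C/T_m, i.e. T_m/T_H = T_C/T_m, so T_m = √(T_H·T_C) = √(687.15 × 297.00) = 452 K.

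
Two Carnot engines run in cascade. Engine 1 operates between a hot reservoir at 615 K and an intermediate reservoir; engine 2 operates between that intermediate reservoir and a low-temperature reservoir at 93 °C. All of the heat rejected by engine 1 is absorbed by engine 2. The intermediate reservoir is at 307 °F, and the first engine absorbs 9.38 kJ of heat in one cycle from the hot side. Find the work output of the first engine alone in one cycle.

T_C = 93 °C → 93 + 273.15 = 366.15 K.
T_m = 307 °F → (307 − 32) × 5/9 = 152.78 °C = 425.93 K.
First-stage efficiency η₁ = 1 − T_m/T_H = 1 − 425.93/615.00 = 0.3074.
W₁ = η₁·Q_H = 0.3074 × 9.38 = 2.88 kJ.

W₁ ≈ 2.88 kJ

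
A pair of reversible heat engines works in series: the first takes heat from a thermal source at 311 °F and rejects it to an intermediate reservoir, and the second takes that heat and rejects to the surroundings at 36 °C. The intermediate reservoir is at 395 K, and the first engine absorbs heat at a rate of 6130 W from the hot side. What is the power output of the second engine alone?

T_H = 311 °F → (311 − 32) × 5/9 = 155.00 °C = 428.15 K.
T_C = 36 °C → 36 + 273.15 = 309.15 K.
Heat entering the second stage: Q_m = Q_H·(T_m/T_H) = 6130 × 395.00/428.15 = 5655 W.
Second-stage efficiency η₂ = 1 − T_C/T_m = 1 − 309.15/395.00 = 0.2173, so W₂ = η₂·Q_m = 1229 W.

Ẇ₂ ≈ 1229 W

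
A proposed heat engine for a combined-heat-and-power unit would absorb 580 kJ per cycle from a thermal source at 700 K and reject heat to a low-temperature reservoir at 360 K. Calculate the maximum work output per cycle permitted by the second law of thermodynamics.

No engine can exceed the Carnot limit: η_max = 1 − T_C/T_H = 1 − 360.00/700.00 = 0.4857.
W_max = η_max · Q_H = 0.4857 × 580 = 281.7 kJ.

W_max ≈ 281.7 kJ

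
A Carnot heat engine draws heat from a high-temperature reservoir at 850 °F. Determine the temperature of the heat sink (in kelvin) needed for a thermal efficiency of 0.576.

T_H = 850 °F → (850 − 32) × 5/9 = 454.44 °C = 727.59 K.
From η = 1 − T_C/T_H, T_C = T_H·(1 − η) = 727.59 × (1 − 0.576) = 308.5 K.

T_C ≈ 308.5 K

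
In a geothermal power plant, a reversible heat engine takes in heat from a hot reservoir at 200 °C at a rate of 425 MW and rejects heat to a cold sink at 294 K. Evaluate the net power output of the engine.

Ẇ ≈ 161 MW

T_H = 200 °C → 200 + 273.15 = 473.15 K.
Carnot efficiency: η = 1 − T_C/T_H = 1 − 294.00/473.15 = 0.3786.
W = η·Q_H = 0.3786 × 425 = 161 MW.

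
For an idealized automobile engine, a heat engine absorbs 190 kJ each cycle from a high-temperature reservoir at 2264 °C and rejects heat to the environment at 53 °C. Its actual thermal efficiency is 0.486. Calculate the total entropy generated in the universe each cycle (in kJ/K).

ΔS_univ ≈ 0.2245 kJ/K

T_H = 2264 °C → 2264 + 273.15 = 2537.15 K.
T_C = 53 °C → 53 + 273.15 = 326.15 K.
W = η·Q_H = 0.486 × 190 = 92.34 kJ, so Q_C = Q_H − W = 97.66 kJ.
Reservoir entropy changes: ΔS_H = −Q_H/T_H = −190/2537.15 = -0.07489 kJ/K and ΔS_C = +Q_C/T_C = 97.66/326.15 = 0.2994 kJ/K.
ΔS_univ = −Q_H/T_H + Q_C/T_C = 0.2245 kJ/K (> 0, since η = 0.486 < η_Carnot = 0.871).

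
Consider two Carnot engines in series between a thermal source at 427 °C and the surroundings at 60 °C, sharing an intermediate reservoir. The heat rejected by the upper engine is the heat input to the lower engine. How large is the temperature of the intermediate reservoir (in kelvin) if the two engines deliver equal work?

T_H = 427 °C → 427 + 273.15 = 700.15 K.
T_C = 60 °C → 60 + 273.15 = 333.15 K.
For reversible stages Q_m = Q_H·(T_m/T_H). Setting W₁ = Q_H(1 − T_m/T_H) equal to W₂ = Q_m(1 − T_C/T_m) = Q_H·(T_m − T_C)/T_H gives T_H − T_m = T_m − T_C, so T_m = (T_H + T_C)/2 = (700.15 + 333.15)/2 = 516.6 K.

T_m ≈ 516.6 K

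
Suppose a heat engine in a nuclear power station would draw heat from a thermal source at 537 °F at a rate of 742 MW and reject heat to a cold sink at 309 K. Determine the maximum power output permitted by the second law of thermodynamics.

Ẇ_max ≈ 328 MW

T_H = 537 °F → (537 − 32) × 5/9 = 280.56 °C = 553.71 K.
The upper bound on efficiency is η_max = 1 − T_C/T_H = 1 − 309.00/553.71 = 0.4419.
W_max = η_max · Q_H = 0.4419 × 742 = 328 MW.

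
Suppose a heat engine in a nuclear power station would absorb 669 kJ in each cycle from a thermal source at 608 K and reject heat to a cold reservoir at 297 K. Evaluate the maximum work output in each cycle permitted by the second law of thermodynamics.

W_max ≈ 342.2 kJ

The second-law ceiling is the Carnot efficiency, η_max = 1 − T_C/T_H = 1 − 297.00/608.00 = 0.5115.
W_max = η_max · Q_H = 0.5115 × 669 = 342.2 kJ.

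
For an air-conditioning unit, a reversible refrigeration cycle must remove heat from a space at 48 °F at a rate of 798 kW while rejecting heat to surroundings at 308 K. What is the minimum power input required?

Ẇ_in ≈ 73.5 kW

T_C = 48 °F → (48 − 32) × 5/9 = 8.89 °C = 282.04 K.
For a reversible refrigerator, COP_R = T_C/(T_H − T_C) = 282.04/25.96 = 10.8639.
W = Q_C/COP_R = 798/10.8639 = 73.5 kW.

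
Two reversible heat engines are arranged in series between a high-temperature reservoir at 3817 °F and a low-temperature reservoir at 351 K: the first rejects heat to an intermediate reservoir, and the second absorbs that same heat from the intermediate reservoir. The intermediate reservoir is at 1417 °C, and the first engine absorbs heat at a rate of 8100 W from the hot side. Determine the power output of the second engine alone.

T_H = 3817 °F → (3817 − 32) × 5/9 = 2102.78 °C = 2375.93 K.
T_m = 1417 °C → 1417 + 273.15 = 1690.15 K.
Heat entering the second stage: Q_m = Q_H·(T_m/T_H) = 8100 × 1690.15/2375.93 = 5760 W.
Second-stage efficiency η₂ = 1 − T_C/T_m = 1 − 351.00/1690.15 = 0.7923, so W₂ = η₂·Q_m = 4570 W.

Ẇ₂ ≈ 4570 W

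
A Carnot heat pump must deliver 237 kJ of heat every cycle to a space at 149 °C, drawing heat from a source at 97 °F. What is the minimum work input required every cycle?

T_H = 149 °C → 149 + 273.15 = 422.15 K.
T_C = 97 °F → (97 − 32) × 5/9 = 36.11 °C = 309.26 K.
Reversible heating COP: COP_HP = T_H/(T_H − T_C) = 422.15/112.89 = 3.7395.
W = Q_H/COP_HP = 237/3.7395 = 63.38 kJ.

W_in ≈ 63.38 kJ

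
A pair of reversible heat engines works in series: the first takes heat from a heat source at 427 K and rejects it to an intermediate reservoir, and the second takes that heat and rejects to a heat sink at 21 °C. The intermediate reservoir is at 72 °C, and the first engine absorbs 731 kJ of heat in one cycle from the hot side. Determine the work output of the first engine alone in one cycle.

T_C = 21 °C → 21 + 273.15 = 294.15 K.
T_m = 72 °C → 72 + 273.15 = 345.15 K.
First-stage efficiency η₁ = 1 − T_m/T_H = 1 − 345.15/427.00 = 0.1917.
W₁ = η₁·Q_H = 0.1917 × 731 = 140 kJ.

W₁ ≈ 140 kJ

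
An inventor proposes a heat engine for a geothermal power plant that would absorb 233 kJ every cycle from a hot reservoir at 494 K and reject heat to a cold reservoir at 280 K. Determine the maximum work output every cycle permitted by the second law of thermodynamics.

W_max ≈ 100.9 kJ

The upper bound on efficiency is η_max = 1 − T_C/T_H = 1 − 280.00/494.00 = 0.4332.
W_max = η_max · Q_H = 0.4332 × 233 = 100.9 kJ.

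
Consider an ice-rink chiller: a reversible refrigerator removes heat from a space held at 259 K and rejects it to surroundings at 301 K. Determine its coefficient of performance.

COP_R = T_C/(T_H − T_C) = 259.00/(301.00 − 259.00) = 6.17.

COP_R ≈ 6.17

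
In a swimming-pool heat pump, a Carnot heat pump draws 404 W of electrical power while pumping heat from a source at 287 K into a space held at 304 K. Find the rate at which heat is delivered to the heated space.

Q̇_H ≈ 7220 W

For a reversible heat pump, COP_HP = T_H/(T_H − T_C) = 304.00/17.00 = 17.8824.
Q_H = COP_HP · W = 17.8824 × 404 = 7220 W.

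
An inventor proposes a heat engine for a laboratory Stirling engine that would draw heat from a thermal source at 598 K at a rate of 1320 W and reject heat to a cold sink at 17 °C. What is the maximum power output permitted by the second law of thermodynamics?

Ẇ_max ≈ 680 W

T_C = 17 °C → 17 + 273.15 = 290.15 K.
The second-law ceiling is the Carnot efficiency, η_max = 1 − T_C/T_H = 1 − 290.15/598.00 = 0.5148.
W_max = η_max · Q_H = 0.5148 × 1320 = 680 W.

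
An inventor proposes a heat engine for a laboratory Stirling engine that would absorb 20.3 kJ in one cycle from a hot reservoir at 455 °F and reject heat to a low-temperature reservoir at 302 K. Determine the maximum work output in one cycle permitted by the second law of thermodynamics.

W_max ≈ 8.24 kJ

T_H = 455 °F → (455 − 32) × 5/9 = 235.00 °C = 508.15 K.
The upper bound on efficiency is η_max = 1 − T_C/T_H = 1 − 302.00/508.15 = 0.4057.
W_max = η_max · Q_H = 0.4057 × 20.3 = 8.24 kJ.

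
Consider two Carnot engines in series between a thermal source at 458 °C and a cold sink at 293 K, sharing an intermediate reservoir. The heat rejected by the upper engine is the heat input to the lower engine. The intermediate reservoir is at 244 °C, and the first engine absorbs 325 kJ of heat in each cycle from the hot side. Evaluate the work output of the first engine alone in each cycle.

T_H = 458 °C → 458 + 273.15 = 731.15 K.
T_m = 244 °C → 244 + 273.15 = 517.15 K.
First-stage efficiency η₁ = 1 − T_m/T_H = 1 − 517.15/731.15 = 0.2927.
W₁ = η₁·Q_H = 0.2927 × 325 = 95.1 kJ.

W₁ ≈ 95.1 kJ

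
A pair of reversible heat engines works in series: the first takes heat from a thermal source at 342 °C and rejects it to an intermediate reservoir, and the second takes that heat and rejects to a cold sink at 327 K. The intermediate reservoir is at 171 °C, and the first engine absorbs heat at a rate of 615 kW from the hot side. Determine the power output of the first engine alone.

Ẇ₁ ≈ 171 kW

T_H = 342 °C → 342 + 273.15 = 615.15 K.
T_m = 171 °C → 171 + 273.15 = 444.15 K.
First-stage efficiency η₁ = 1 − T_m/T_H = 1 − 444.15/615.15 = 0.2780.
W₁ = η₁·Q_H = 0.2780 × 615 = 171 kW.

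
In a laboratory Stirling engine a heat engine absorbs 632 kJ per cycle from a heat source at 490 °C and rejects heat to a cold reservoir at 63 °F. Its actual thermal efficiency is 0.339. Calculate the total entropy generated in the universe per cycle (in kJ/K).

T_H = 490 °C → 490 + 273.15 = 763.15 K.
T_C = 63 °F → (63 − 32) × 5/9 = 17.22 °C = 290.37 K.
W = η·Q_H = 0.339 × 632 = 214.2 kJ, so Q_C = Q_H − W = 417.8 kJ.
Reservoir entropy changes: ΔS_H = −Q_H/T_H = −632/763.15 = -0.8281 kJ/K and ΔS_C = +Q_C/T_C = 417.8/290.37 = 1.439 kJ/K.
ΔS_univ = −Q_H/T_H + Q_C/T_C = 0.611 kJ/K (> 0, since η = 0.339 < η_Carnot = 0.620).

ΔS_univ ≈ 0.611 kJ/K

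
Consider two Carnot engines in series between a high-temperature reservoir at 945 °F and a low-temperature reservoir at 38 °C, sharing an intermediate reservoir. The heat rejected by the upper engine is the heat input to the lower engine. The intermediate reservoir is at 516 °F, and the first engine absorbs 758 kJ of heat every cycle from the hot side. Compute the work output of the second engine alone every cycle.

W₂ ≈ 224 kJ

T_H = 945 °F → (945 − 32) × 5/9 = 507.22 °C = 780.37 K.
T_C = 38 °C → 38 + 273.15 = 311.15 K.
T_m = 516 °F → (516 − 32) × 5/9 = 268.89 °C = 542.04 K.
Heat entering the second stage: Q_m = Q_H·(T_m/T_H) = 758 × 542.04/780.37 = 526 kJ.
Second-stage efficiency η₂ = 1 − T_C/T_m = 1 − 311.15/542.04 = 0.4260, so W₂ = η₂·Q_m = 224 kJ.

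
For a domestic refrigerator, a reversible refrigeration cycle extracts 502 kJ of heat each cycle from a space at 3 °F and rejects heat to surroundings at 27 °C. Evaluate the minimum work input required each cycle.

W_in ≈ 84.20 kJ

T_H = 27 °C → 27 + 273.15 = 300.15 K.
T_C = 3 °F → (3 − 32) × 5/9 = -16.11 °C = 257.04 K.
The reversible coefficient of performance is COP_R = T_C/(T_H − T_C) = 257.04/43.11 = 5.9622.
W = Q_C/COP_R = 502/5.9622 = 84.20 kJ.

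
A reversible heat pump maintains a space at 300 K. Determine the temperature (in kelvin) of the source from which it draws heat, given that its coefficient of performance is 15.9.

T_C ≈ 281 K

COP_HP = T_H/(T_H − T_C) ⇒ T_C = T_H·(COP_HP − 1)/COP_HP = 300.00 × (15.9 − 1)/15.9 = 281 K.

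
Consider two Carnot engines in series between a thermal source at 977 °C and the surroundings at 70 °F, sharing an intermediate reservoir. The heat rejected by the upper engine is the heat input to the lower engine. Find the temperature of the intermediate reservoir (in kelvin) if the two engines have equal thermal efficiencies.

T_m ≈ 607 K

T_H = 977 °C → 977 + 273.15 = 1250.15 K.
T_C = 70 °F → (70 − 32) × 5/9 = 21.11 °C = 294.26 K.
Equal efficiencies require 1 − T_m/T_H = 1 − T_C/T_m, i.e. T_m/T_H = T_C/T_m, so T_m = √(T_H·T_C) = √(1250.15 × 294.26) = 607 K.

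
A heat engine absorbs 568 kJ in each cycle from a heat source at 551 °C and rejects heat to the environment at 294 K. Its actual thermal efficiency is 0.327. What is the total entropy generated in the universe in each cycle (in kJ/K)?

ΔS_univ ≈ 0.611 kJ/K

T_H = 551 °C → 551 + 273.15 = 824.15 K.
W = η·Q_H = 0.327 × 568 = 185.7 kJ, so Q_C = Q_H − W = 382.3 kJ.
The hot reservoir loses entropy Q_H/T_H = 568/824.15 = 0.6892 kJ/K; the cold reservoir gains Q_C/T_C = 382.3/294.00 = 1.300 kJ/K.
ΔS_univ = −Q_H/T_H + Q_C/T_C = 0.611 kJ/K (> 0, since η = 0.327 < η_Carnot = 0.643).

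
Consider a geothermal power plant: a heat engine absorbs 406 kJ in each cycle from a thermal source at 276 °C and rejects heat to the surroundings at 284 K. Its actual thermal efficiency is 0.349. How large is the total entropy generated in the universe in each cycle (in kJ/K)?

ΔS_univ ≈ 0.191 kJ/K

T_H = 276 °C → 276 + 273.15 = 549.15 K.
W = η·Q_H = 0.349 × 406 = 141.7 kJ, so Q_C = Q_H − W = 264.3 kJ.
Reservoir entropy changes: ΔS_H = −Q_H/T_H = −406/549.15 = -0.7393 kJ/K and ΔS_C = +Q_C/T_C = 264.3/284.00 = 0.9307 kJ/K.
ΔS_univ = −Q_H/T_H + Q_C/T_C = 0.191 kJ/K (> 0, since η = 0.349 < η_Carnot = 0.483).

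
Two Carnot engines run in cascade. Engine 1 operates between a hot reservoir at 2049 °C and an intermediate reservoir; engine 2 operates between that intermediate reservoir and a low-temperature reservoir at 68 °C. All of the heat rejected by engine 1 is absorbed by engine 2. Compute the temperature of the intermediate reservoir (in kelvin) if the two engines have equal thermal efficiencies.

T_m ≈ 890 K

T_H = 2049 °C → 2049 + 273.15 = 2322.15 K.
T_C = 68 °C → 68 + 273.15 = 341.15 K.
Equal efficiencies require 1 − T_m/T_H = 1 − T_C/T_m, i.e. T_m/T_H = T_C/T_m, so T_m = √(T_H·T_C) = √(2322.15 × 341.15) = 890 K.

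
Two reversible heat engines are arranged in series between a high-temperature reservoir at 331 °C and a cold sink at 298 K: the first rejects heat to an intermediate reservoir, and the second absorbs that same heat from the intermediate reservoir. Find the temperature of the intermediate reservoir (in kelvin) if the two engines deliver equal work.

T_H = 331 °C → 331 + 273.15 = 604.15 K.
For reversible stages Q_m = Q_H·(T_m/T_H). Setting W₁ = Q_H(1 − T_m/T_H) equal to W₂ = Q_m(1 − T_C/T_m) = Q_H·(T_m − T_C)/T_H gives T_H − T_m = T_m − T_C, so T_m = (T_H + T_C)/2 = (604.15 + 298.00)/2 = 451.1 K.

T_m ≈ 451.1 K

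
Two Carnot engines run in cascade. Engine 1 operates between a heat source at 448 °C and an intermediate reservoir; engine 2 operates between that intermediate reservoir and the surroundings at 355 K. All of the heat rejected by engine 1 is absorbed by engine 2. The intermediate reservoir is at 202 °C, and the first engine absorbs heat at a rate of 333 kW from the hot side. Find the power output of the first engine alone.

Ẇ₁ ≈ 114 kW

T_H = 448 °C → 448 + 273.15 = 721.15 K.
T_m = 202 °C → 202 + 273.15 = 475.15 K.
First-stage efficiency η₁ = 1 − T_m/T_H = 1 − 475.15/721.15 = 0.3411.
W₁ = η₁·Q_H = 0.3411 × 333 = 114 kW.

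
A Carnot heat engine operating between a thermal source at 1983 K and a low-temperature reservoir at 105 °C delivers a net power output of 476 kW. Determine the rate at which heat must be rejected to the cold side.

Q̇_C ≈ 112 kW

T_C = 105 °C → 105 + 273.15 = 378.15 K.
η_rev = 1 − T_C/T_H = 1 − 378.15/1983.00 = 0.8093.
Since Q_C/Q_H = T_C/T_H and Q_H = W/η, Q_C = W·T_C/(T_H − T_C) = 476 × 378.15/1604.85 = 112 kW.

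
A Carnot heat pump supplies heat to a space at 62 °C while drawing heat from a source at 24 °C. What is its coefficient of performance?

COP_HP ≈ 8.82

T_H = 62 °C → 62 + 273.15 = 335.15 K.
T_C = 24 °C → 24 + 273.15 = 297.15 K.
The Carnot heat-pump COP is COP_HP = T_H/(T_H − T_C) = 335.15/(335.15 − 297.15) = 8.82.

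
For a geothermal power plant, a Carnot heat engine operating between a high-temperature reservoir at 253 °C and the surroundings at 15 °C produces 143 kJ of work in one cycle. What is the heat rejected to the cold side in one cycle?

T_H = 253 °C → 253 + 273.15 = 526.15 K.
T_C = 15 °C → 15 + 273.15 = 288.15 K.
η_rev = 1 − T_C/T_H = 1 − 288.15/526.15 = 0.4523.
Since Q_C/Q_H = T_C/T_H and Q_H = W/η, Q_C = W·T_C/(T_H − T_C) = 143 × 288.15/238.00 = 173 kJ.

Q_C ≈ 173 kJ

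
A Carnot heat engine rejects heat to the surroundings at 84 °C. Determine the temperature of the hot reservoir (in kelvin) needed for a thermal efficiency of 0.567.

T_C = 84 °C → 84 + 273.15 = 357.15 K.
From η = 1 − T_C/T_H, solving for T_H gives T_H = T_C/(1 − η) = 357.15/(1 − 0.567) = 825 K.

T_H ≈ 825 K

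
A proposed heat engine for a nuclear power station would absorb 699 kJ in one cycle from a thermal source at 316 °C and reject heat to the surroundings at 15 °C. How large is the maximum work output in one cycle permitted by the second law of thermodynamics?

T_H = 316 °C → 316 + 273.15 = 589.15 K.
T_C = 15 °C → 15 + 273.15 = 288.15 K.
No engine can exceed the Carnot limit: η_max = 1 − T_C/T_H = 1 − 288.15/589.15 = 0.5109.
W_max = η_max · Q_H = 0.5109 × 699 = 357.1 kJ.

W_max ≈ 357.1 kJ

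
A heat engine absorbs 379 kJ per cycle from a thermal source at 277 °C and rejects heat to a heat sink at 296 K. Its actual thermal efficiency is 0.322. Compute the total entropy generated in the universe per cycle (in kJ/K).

T_H = 277 °C → 277 + 273.15 = 550.15 K.
W = η·Q_H = 0.322 × 379 = 122.0 kJ, so Q_C = Q_H − W = 257.0 kJ.
The hot reservoir loses entropy Q_H/T_H = 379/550.15 = 0.6889 kJ/K; the cold reservoir gains Q_C/T_C = 257.0/296.00 = 0.8681 kJ/K.
ΔS_univ = −Q_H/T_H + Q_C/T_C = 0.179 kJ/K (> 0, since η = 0.322 < η_Carnot = 0.462).

ΔS_univ ≈ 0.179 kJ/K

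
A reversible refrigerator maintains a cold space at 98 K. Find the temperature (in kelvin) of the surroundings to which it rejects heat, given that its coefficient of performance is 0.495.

T_H ≈ 296 K

COP_R = T_C/(T_H − T_C) ⇒ T_H = T_C·(1 + 1/COP_R) = 98.00 × (1 + 1/0.495) = 296 K.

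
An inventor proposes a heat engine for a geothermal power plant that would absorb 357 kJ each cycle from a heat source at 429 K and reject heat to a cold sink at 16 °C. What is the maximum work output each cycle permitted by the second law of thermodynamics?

W_max ≈ 116 kJ

T_C = 16 °C → 16 + 273.15 = 289.15 K.
No engine can exceed the Carnot limit: η_max = 1 − T_C/T_H = 1 − 289.15/429.00 = 0.3260.
W_max = η_max · Q_H = 0.3260 × 357 = 116 kJ.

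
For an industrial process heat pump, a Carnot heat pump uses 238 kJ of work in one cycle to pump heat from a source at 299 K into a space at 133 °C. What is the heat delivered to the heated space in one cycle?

Q_H ≈ 902 kJ

T_H = 133 °C → 133 + 273.15 = 406.15 K.
Reversible heating COP: COP_HP = T_H/(T_H − T_C) = 406.15/107.15 = 3.7905.
Q_H = COP_HP · W = 3.7905 × 238 = 902 kJ.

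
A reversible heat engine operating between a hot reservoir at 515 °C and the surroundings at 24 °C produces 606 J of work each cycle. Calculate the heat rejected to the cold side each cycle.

Q_C ≈ 366.7 J

T_H = 515 °C → 515 + 273.15 = 788.15 K.
T_C = 24 °C → 24 + 273.15 = 297.15 K.
η_rev = 1 − T_C/T_H = 1 − 297.15/788.15 = 0.6230.
Since Q_C/Q_H = T_C/T_H and Q_H = W/η, Q_C = W·T_C/(T_H − T_C) = 606 × 297.15/491.00 = 366.7 J.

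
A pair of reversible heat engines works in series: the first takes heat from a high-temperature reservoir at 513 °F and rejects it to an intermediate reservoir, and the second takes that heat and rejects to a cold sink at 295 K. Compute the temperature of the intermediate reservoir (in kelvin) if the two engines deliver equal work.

T_H = 513 °F → (513 − 32) × 5/9 = 267.22 °C = 540.37 K.
For reversible stages Q_m = Q_H·(T_m/T_H). Setting W₁ = Q_H(1 − T_m/T_H) equal to W₂ = Q_m(1 − T_C/T_m) = Q_H·(T_m − T_C)/T_H gives T_H − T_m = T_m − T_C, so T_m = (T_H + T_C)/2 = (540.37 + 295.00)/2 = 417.7 K.

T_m ≈ 417.7 K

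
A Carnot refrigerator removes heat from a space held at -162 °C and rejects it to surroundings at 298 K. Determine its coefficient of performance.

T_C = -162 °C → -162 + 273.15 = 111.15 K.
COP_R = T_C/(T_H − T_C) = 111.15/(298.00 − 111.15) = 0.595.

COP_R ≈ 0.595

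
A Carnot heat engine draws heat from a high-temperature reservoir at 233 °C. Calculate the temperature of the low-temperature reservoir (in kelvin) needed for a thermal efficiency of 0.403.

T_C ≈ 302 K

T_H = 233 °C → 233 + 273.15 = 506.15 K.
From η = 1 − T_C/T_H, T_C = T_H·(1 − η) = 506.15 × (1 − 0.403) = 302 K.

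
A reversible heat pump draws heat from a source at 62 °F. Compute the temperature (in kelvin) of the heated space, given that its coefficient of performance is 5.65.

T_H ≈ 352.1 K

T_C = 62 °F → (62 − 32) × 5/9 = 16.67 °C = 289.82 K.
COP_HP = T_H/(T_H − T_C) ⇒ T_H = T_C·COP_HP/(COP_HP − 1) = 289.82 × 5.65/(5.65 − 1) = 352.1 K.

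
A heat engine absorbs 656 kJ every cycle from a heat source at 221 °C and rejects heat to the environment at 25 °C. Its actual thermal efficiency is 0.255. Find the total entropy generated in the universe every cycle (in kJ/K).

ΔS_univ ≈ 0.312 kJ/K

T_H = 221 °C → 221 + 273.15 = 494.15 K.
T_C = 25 °C → 25 + 273.15 = 298.15 K.
W = η·Q_H = 0.255 × 656 = 167.3 kJ, so Q_C = Q_H − W = 488.7 kJ.
Reservoir entropy changes: ΔS_H = −Q_H/T_H = −656/494.15 = -1.328 kJ/K and ΔS_C = +Q_C/T_C = 488.7/298.15 = 1.639 kJ/K.
ΔS_univ = −Q_H/T_H + Q_C/T_C = 0.312 kJ/K (> 0, since η = 0.255 < η_Carnot = 0.397).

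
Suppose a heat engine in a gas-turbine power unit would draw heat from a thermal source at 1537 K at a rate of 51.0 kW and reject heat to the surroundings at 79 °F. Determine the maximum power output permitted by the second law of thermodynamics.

T_C = 79 °F → (79 − 32) × 5/9 = 26.11 °C = 299.26 K.
No engine can exceed the Carnot limit: η_max = 1 − T_C/T_H = 1 − 299.26/1537.00 = 0.8053.
W_max = η_max · Q_H = 0.8053 × 51.0 = 41.07 kW.

Ẇ_max ≈ 41.07 kW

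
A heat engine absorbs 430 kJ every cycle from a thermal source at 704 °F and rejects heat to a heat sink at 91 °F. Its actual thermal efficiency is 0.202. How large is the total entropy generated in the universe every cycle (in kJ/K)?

ΔS_univ ≈ 0.4565 kJ/K

T_H = 704 °F → (704 − 32) × 5/9 = 373.33 °C = 646.48 K.
T_C = 91 °F → (91 − 32) × 5/9 = 32.78 °C = 305.93 K.
W = η·Q_H = 0.202 × 430 = 86.86 kJ, so Q_C = Q_H − W = 343.1 kJ.
The hot reservoir loses entropy Q_H/T_H = 430/646.48 = 0.6651 kJ/K; the cold reservoir gains Q_C/T_C = 343.1/305.93 = 1.122 kJ/K.
ΔS_univ = −Q_H/T_H + Q_C/T_C = 0.4565 kJ/K (> 0, since η = 0.202 < η_Carnot = 0.527).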